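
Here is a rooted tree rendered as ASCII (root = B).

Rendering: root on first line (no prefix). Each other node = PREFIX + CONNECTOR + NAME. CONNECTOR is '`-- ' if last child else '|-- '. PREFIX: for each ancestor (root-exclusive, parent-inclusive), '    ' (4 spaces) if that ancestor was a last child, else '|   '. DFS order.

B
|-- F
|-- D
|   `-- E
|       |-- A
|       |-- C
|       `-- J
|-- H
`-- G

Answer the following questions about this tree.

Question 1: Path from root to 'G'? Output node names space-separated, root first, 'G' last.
Walk down from root: B -> G

Answer: B G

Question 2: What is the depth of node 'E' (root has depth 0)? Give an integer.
Path from root to E: B -> D -> E
Depth = number of edges = 2

Answer: 2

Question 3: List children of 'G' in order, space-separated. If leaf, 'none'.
Answer: none

Derivation:
Node G's children (from adjacency): (leaf)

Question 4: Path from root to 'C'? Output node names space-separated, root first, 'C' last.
Walk down from root: B -> D -> E -> C

Answer: B D E C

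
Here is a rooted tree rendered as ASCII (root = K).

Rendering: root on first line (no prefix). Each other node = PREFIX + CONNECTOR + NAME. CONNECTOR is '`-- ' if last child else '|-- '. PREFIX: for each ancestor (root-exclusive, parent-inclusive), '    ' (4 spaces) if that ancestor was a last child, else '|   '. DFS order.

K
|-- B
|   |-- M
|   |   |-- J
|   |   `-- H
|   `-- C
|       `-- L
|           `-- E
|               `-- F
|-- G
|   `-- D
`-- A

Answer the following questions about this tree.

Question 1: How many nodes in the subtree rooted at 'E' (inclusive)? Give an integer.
Subtree rooted at E contains: E, F
Count = 2

Answer: 2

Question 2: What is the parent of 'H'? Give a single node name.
Scan adjacency: H appears as child of M

Answer: M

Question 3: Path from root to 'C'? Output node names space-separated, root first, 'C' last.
Answer: K B C

Derivation:
Walk down from root: K -> B -> C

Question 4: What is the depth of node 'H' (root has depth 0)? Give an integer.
Path from root to H: K -> B -> M -> H
Depth = number of edges = 3

Answer: 3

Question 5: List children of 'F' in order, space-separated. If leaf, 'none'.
Node F's children (from adjacency): (leaf)

Answer: none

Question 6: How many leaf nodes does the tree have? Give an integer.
Leaves (nodes with no children): A, D, F, H, J

Answer: 5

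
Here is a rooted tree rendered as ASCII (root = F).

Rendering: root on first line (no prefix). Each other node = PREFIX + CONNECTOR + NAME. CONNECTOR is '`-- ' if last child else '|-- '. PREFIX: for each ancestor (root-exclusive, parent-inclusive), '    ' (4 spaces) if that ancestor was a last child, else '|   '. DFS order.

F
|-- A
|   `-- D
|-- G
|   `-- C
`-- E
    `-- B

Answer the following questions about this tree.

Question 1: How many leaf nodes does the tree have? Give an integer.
Leaves (nodes with no children): B, C, D

Answer: 3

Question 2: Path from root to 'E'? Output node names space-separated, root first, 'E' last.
Walk down from root: F -> E

Answer: F E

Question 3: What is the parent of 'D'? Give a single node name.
Scan adjacency: D appears as child of A

Answer: A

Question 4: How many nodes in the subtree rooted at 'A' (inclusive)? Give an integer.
Subtree rooted at A contains: A, D
Count = 2

Answer: 2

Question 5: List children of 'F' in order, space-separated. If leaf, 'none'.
Answer: A G E

Derivation:
Node F's children (from adjacency): A, G, E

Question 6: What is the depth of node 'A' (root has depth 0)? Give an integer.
Path from root to A: F -> A
Depth = number of edges = 1

Answer: 1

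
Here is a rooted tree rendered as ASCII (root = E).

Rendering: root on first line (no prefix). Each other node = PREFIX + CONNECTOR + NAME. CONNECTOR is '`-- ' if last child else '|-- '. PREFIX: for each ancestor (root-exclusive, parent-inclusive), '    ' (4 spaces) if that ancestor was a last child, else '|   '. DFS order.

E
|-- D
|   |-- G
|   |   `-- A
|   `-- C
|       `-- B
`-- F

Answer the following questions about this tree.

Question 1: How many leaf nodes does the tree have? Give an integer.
Answer: 3

Derivation:
Leaves (nodes with no children): A, B, F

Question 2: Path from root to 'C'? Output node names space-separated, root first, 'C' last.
Walk down from root: E -> D -> C

Answer: E D C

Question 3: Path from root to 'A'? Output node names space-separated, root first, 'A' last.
Answer: E D G A

Derivation:
Walk down from root: E -> D -> G -> A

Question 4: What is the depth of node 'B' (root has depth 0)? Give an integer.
Path from root to B: E -> D -> C -> B
Depth = number of edges = 3

Answer: 3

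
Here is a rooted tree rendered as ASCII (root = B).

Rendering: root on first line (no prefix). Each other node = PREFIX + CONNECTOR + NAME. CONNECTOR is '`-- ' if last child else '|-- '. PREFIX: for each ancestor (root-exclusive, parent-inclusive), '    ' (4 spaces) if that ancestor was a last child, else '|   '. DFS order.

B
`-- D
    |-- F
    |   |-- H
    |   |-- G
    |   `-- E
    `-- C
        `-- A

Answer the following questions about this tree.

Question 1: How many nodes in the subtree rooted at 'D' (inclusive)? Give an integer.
Subtree rooted at D contains: A, C, D, E, F, G, H
Count = 7

Answer: 7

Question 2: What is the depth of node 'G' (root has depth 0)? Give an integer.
Answer: 3

Derivation:
Path from root to G: B -> D -> F -> G
Depth = number of edges = 3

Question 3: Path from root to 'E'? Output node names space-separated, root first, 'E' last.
Walk down from root: B -> D -> F -> E

Answer: B D F E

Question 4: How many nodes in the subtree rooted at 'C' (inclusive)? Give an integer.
Answer: 2

Derivation:
Subtree rooted at C contains: A, C
Count = 2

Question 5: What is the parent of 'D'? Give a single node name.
Answer: B

Derivation:
Scan adjacency: D appears as child of B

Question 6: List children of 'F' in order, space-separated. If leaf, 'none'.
Node F's children (from adjacency): H, G, E

Answer: H G E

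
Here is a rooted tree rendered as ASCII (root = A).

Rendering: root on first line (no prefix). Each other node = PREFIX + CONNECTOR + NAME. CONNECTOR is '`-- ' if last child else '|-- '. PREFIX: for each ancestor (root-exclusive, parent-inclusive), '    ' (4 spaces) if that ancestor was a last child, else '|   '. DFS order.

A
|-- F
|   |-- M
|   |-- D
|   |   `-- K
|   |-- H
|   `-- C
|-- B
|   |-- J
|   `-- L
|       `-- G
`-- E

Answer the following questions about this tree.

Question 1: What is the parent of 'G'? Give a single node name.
Answer: L

Derivation:
Scan adjacency: G appears as child of L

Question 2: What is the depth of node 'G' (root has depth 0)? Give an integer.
Path from root to G: A -> B -> L -> G
Depth = number of edges = 3

Answer: 3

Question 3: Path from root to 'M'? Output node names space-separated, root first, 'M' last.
Answer: A F M

Derivation:
Walk down from root: A -> F -> M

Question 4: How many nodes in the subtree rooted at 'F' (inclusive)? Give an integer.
Answer: 6

Derivation:
Subtree rooted at F contains: C, D, F, H, K, M
Count = 6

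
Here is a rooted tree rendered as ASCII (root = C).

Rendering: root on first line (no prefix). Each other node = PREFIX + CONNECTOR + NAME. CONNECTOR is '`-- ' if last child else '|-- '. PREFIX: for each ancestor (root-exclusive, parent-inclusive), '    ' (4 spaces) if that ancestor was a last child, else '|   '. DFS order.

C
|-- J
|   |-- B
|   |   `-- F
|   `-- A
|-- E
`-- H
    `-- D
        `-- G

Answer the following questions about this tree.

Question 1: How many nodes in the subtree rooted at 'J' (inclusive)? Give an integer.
Answer: 4

Derivation:
Subtree rooted at J contains: A, B, F, J
Count = 4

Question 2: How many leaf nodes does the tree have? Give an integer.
Leaves (nodes with no children): A, E, F, G

Answer: 4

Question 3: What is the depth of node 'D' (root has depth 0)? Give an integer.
Path from root to D: C -> H -> D
Depth = number of edges = 2

Answer: 2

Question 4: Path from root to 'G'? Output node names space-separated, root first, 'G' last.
Walk down from root: C -> H -> D -> G

Answer: C H D G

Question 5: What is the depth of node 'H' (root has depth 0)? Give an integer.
Answer: 1

Derivation:
Path from root to H: C -> H
Depth = number of edges = 1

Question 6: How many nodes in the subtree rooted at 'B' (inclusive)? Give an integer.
Subtree rooted at B contains: B, F
Count = 2

Answer: 2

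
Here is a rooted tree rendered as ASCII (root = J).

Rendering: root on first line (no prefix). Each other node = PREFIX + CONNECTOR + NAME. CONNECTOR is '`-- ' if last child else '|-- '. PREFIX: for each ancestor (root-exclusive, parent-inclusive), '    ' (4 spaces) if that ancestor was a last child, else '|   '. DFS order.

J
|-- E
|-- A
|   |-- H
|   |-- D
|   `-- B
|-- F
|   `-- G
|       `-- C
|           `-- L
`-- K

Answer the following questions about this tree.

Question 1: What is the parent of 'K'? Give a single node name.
Scan adjacency: K appears as child of J

Answer: J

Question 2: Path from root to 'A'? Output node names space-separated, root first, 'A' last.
Answer: J A

Derivation:
Walk down from root: J -> A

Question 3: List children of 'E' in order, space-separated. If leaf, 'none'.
Answer: none

Derivation:
Node E's children (from adjacency): (leaf)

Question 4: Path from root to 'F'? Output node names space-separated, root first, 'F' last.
Walk down from root: J -> F

Answer: J F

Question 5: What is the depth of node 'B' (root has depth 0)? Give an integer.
Path from root to B: J -> A -> B
Depth = number of edges = 2

Answer: 2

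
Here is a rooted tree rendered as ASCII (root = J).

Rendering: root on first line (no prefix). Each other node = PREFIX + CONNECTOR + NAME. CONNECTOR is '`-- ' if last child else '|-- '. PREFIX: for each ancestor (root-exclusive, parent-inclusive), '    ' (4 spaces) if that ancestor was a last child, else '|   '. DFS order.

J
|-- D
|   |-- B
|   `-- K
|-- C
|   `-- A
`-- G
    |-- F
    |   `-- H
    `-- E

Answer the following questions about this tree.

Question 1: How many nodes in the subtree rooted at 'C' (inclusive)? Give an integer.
Answer: 2

Derivation:
Subtree rooted at C contains: A, C
Count = 2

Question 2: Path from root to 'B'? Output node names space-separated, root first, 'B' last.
Answer: J D B

Derivation:
Walk down from root: J -> D -> B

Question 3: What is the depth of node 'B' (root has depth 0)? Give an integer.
Answer: 2

Derivation:
Path from root to B: J -> D -> B
Depth = number of edges = 2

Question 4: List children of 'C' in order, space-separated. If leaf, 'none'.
Answer: A

Derivation:
Node C's children (from adjacency): A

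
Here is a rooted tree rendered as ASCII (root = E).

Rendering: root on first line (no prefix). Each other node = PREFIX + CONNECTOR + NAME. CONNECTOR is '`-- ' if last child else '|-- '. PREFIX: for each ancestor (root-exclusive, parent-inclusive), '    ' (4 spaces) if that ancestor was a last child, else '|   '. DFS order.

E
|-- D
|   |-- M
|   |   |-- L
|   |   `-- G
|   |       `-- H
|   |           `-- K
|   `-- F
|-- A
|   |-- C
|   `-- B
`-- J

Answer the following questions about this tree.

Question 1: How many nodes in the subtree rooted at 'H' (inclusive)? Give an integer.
Answer: 2

Derivation:
Subtree rooted at H contains: H, K
Count = 2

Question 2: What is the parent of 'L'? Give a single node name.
Scan adjacency: L appears as child of M

Answer: M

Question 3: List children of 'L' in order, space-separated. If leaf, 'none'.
Answer: none

Derivation:
Node L's children (from adjacency): (leaf)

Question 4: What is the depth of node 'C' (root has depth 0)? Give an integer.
Path from root to C: E -> A -> C
Depth = number of edges = 2

Answer: 2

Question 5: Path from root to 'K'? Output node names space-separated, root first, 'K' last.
Answer: E D M G H K

Derivation:
Walk down from root: E -> D -> M -> G -> H -> K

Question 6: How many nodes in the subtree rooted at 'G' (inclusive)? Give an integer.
Subtree rooted at G contains: G, H, K
Count = 3

Answer: 3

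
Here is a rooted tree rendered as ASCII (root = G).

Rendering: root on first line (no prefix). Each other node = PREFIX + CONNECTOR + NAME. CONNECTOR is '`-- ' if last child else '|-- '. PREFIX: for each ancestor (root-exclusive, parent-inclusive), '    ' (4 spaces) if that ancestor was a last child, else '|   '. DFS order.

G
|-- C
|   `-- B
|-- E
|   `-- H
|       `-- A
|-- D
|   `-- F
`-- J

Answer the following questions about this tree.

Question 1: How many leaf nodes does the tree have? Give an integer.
Answer: 4

Derivation:
Leaves (nodes with no children): A, B, F, J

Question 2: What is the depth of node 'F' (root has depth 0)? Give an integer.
Answer: 2

Derivation:
Path from root to F: G -> D -> F
Depth = number of edges = 2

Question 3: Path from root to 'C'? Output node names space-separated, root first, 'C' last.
Answer: G C

Derivation:
Walk down from root: G -> C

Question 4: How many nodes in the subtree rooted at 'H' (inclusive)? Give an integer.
Subtree rooted at H contains: A, H
Count = 2

Answer: 2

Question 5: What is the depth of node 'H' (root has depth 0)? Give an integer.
Path from root to H: G -> E -> H
Depth = number of edges = 2

Answer: 2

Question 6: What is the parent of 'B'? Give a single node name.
Answer: C

Derivation:
Scan adjacency: B appears as child of C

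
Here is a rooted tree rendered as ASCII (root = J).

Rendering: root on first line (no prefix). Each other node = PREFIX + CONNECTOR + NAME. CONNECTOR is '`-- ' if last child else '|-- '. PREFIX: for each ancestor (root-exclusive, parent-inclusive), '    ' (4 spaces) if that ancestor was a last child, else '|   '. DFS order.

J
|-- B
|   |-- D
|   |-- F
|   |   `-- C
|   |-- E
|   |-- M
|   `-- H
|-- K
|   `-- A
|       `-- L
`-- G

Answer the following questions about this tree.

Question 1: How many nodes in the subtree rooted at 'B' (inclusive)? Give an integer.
Subtree rooted at B contains: B, C, D, E, F, H, M
Count = 7

Answer: 7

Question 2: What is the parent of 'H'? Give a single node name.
Scan adjacency: H appears as child of B

Answer: B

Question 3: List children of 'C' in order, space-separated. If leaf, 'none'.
Node C's children (from adjacency): (leaf)

Answer: none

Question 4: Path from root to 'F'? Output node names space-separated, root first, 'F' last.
Answer: J B F

Derivation:
Walk down from root: J -> B -> F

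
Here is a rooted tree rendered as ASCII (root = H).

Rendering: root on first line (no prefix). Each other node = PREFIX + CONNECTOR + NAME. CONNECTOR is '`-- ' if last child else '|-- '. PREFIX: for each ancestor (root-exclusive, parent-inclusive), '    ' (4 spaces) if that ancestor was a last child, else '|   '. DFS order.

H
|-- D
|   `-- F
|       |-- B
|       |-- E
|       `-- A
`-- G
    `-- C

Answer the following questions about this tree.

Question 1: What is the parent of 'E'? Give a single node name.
Scan adjacency: E appears as child of F

Answer: F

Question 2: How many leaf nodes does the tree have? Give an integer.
Leaves (nodes with no children): A, B, C, E

Answer: 4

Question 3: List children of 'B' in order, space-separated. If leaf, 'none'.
Node B's children (from adjacency): (leaf)

Answer: none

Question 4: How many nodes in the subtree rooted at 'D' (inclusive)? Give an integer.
Subtree rooted at D contains: A, B, D, E, F
Count = 5

Answer: 5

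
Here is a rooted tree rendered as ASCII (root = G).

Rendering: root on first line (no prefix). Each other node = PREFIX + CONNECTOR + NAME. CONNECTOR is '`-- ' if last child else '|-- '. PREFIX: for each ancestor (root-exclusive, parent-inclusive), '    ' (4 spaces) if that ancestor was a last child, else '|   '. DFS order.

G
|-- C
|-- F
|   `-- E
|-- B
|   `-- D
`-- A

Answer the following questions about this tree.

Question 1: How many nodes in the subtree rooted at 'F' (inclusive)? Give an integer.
Answer: 2

Derivation:
Subtree rooted at F contains: E, F
Count = 2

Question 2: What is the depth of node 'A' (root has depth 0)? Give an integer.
Answer: 1

Derivation:
Path from root to A: G -> A
Depth = number of edges = 1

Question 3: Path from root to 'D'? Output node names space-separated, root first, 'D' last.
Answer: G B D

Derivation:
Walk down from root: G -> B -> D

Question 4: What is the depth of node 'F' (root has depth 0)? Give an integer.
Path from root to F: G -> F
Depth = number of edges = 1

Answer: 1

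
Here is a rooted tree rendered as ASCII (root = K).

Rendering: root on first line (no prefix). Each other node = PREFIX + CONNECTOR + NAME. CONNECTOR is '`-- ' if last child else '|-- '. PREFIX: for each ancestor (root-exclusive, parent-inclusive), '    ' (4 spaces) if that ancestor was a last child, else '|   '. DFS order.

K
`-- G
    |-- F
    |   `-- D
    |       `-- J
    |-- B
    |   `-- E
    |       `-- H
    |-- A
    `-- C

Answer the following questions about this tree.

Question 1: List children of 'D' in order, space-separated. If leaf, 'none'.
Node D's children (from adjacency): J

Answer: J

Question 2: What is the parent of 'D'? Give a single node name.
Answer: F

Derivation:
Scan adjacency: D appears as child of F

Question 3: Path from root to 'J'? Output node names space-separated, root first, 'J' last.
Answer: K G F D J

Derivation:
Walk down from root: K -> G -> F -> D -> J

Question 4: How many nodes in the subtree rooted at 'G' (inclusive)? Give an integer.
Answer: 9

Derivation:
Subtree rooted at G contains: A, B, C, D, E, F, G, H, J
Count = 9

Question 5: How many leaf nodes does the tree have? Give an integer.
Leaves (nodes with no children): A, C, H, J

Answer: 4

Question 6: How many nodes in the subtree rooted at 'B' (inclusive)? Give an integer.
Answer: 3

Derivation:
Subtree rooted at B contains: B, E, H
Count = 3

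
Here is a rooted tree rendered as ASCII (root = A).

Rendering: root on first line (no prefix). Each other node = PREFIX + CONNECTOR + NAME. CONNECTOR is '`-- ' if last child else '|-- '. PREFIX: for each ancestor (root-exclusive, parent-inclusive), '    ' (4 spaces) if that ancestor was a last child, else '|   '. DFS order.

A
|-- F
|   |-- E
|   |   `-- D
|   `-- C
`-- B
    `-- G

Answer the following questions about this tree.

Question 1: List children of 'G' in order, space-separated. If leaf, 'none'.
Node G's children (from adjacency): (leaf)

Answer: none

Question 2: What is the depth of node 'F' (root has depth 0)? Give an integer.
Path from root to F: A -> F
Depth = number of edges = 1

Answer: 1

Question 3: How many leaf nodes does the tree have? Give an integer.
Leaves (nodes with no children): C, D, G

Answer: 3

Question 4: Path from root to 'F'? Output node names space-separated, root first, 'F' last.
Answer: A F

Derivation:
Walk down from root: A -> F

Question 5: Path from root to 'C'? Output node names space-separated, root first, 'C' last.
Walk down from root: A -> F -> C

Answer: A F C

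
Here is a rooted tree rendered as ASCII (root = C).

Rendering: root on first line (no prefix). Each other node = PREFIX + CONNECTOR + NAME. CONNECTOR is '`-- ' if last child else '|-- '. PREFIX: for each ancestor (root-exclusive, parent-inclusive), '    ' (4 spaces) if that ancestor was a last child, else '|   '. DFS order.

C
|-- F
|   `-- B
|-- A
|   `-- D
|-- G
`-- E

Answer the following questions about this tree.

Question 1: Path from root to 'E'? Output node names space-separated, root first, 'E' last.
Walk down from root: C -> E

Answer: C E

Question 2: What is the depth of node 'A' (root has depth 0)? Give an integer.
Path from root to A: C -> A
Depth = number of edges = 1

Answer: 1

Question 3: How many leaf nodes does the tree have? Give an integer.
Answer: 4

Derivation:
Leaves (nodes with no children): B, D, E, G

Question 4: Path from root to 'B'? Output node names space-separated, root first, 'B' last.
Answer: C F B

Derivation:
Walk down from root: C -> F -> B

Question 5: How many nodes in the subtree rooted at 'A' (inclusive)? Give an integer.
Answer: 2

Derivation:
Subtree rooted at A contains: A, D
Count = 2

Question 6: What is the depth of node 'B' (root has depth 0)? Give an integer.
Path from root to B: C -> F -> B
Depth = number of edges = 2

Answer: 2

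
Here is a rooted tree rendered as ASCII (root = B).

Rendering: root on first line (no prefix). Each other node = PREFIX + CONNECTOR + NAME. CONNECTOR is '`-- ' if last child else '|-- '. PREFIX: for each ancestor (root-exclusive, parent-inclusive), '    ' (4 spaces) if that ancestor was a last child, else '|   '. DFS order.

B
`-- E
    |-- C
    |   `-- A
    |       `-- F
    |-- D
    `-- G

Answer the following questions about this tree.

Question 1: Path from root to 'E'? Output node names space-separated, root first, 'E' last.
Walk down from root: B -> E

Answer: B E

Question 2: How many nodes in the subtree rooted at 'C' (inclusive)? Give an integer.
Subtree rooted at C contains: A, C, F
Count = 3

Answer: 3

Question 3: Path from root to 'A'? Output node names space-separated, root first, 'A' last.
Walk down from root: B -> E -> C -> A

Answer: B E C A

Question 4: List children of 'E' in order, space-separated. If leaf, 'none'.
Node E's children (from adjacency): C, D, G

Answer: C D G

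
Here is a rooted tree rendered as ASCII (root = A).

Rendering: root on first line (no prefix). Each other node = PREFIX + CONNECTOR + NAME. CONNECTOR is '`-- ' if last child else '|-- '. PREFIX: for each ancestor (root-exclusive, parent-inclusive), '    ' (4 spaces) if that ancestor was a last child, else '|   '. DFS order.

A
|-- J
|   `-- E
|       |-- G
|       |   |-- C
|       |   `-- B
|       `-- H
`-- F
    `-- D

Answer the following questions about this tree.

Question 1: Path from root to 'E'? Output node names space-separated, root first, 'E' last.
Walk down from root: A -> J -> E

Answer: A J E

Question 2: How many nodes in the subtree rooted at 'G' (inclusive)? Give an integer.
Answer: 3

Derivation:
Subtree rooted at G contains: B, C, G
Count = 3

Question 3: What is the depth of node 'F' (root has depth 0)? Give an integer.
Path from root to F: A -> F
Depth = number of edges = 1

Answer: 1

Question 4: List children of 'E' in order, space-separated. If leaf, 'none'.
Answer: G H

Derivation:
Node E's children (from adjacency): G, H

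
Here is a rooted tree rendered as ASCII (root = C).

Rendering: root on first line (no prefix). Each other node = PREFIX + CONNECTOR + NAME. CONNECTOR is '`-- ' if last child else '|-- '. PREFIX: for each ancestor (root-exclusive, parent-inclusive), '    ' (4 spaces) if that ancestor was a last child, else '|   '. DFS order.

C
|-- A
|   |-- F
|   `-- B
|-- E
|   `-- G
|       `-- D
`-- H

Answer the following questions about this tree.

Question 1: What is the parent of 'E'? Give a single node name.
Scan adjacency: E appears as child of C

Answer: C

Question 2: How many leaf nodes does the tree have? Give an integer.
Leaves (nodes with no children): B, D, F, H

Answer: 4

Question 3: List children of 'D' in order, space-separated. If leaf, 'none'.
Answer: none

Derivation:
Node D's children (from adjacency): (leaf)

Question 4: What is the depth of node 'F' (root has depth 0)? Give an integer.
Path from root to F: C -> A -> F
Depth = number of edges = 2

Answer: 2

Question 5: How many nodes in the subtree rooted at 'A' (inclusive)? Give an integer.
Subtree rooted at A contains: A, B, F
Count = 3

Answer: 3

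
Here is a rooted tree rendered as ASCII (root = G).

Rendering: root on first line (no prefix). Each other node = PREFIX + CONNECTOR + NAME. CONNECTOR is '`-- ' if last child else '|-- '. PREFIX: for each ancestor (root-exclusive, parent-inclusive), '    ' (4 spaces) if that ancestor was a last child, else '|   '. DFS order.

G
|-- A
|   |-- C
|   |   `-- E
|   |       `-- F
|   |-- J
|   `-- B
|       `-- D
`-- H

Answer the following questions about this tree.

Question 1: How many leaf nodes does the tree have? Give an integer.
Leaves (nodes with no children): D, F, H, J

Answer: 4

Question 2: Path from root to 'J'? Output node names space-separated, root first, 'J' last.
Walk down from root: G -> A -> J

Answer: G A J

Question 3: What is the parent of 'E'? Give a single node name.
Scan adjacency: E appears as child of C

Answer: C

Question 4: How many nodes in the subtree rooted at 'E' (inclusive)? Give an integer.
Subtree rooted at E contains: E, F
Count = 2

Answer: 2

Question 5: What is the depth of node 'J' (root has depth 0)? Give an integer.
Answer: 2

Derivation:
Path from root to J: G -> A -> J
Depth = number of edges = 2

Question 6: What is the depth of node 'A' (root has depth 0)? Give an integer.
Answer: 1

Derivation:
Path from root to A: G -> A
Depth = number of edges = 1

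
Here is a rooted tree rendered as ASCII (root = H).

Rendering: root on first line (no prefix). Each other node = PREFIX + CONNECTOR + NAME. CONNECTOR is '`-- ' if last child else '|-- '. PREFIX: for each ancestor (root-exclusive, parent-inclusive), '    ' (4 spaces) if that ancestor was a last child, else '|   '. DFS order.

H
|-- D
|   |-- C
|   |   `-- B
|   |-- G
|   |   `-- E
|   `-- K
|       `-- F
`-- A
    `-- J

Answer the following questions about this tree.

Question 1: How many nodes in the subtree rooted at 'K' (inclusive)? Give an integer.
Subtree rooted at K contains: F, K
Count = 2

Answer: 2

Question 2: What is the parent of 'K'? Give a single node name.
Scan adjacency: K appears as child of D

Answer: D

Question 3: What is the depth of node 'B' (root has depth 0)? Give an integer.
Path from root to B: H -> D -> C -> B
Depth = number of edges = 3

Answer: 3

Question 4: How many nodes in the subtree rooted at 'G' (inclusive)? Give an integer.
Subtree rooted at G contains: E, G
Count = 2

Answer: 2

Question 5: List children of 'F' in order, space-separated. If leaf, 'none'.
Answer: none

Derivation:
Node F's children (from adjacency): (leaf)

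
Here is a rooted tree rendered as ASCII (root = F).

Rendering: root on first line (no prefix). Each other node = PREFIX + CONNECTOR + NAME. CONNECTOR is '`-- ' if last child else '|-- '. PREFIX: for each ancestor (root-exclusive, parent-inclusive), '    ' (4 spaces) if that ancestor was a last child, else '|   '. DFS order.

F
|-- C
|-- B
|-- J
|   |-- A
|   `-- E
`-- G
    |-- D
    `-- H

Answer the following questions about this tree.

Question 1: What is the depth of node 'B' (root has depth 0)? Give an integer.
Answer: 1

Derivation:
Path from root to B: F -> B
Depth = number of edges = 1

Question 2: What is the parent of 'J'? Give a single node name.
Scan adjacency: J appears as child of F

Answer: F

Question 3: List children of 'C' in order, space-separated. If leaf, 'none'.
Answer: none

Derivation:
Node C's children (from adjacency): (leaf)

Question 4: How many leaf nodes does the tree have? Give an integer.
Leaves (nodes with no children): A, B, C, D, E, H

Answer: 6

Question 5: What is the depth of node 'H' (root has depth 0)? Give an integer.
Path from root to H: F -> G -> H
Depth = number of edges = 2

Answer: 2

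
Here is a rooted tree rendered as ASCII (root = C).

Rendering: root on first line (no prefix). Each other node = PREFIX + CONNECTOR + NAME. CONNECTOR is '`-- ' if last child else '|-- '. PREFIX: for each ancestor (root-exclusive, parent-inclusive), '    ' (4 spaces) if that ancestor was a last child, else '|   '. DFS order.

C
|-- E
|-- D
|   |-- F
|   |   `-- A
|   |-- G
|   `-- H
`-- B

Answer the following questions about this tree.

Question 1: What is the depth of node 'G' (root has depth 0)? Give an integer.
Answer: 2

Derivation:
Path from root to G: C -> D -> G
Depth = number of edges = 2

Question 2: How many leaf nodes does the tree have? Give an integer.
Leaves (nodes with no children): A, B, E, G, H

Answer: 5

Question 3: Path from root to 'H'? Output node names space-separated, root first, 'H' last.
Walk down from root: C -> D -> H

Answer: C D H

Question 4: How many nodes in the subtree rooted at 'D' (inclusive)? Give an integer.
Answer: 5

Derivation:
Subtree rooted at D contains: A, D, F, G, H
Count = 5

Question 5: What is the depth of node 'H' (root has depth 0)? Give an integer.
Path from root to H: C -> D -> H
Depth = number of edges = 2

Answer: 2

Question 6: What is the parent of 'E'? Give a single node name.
Scan adjacency: E appears as child of C

Answer: C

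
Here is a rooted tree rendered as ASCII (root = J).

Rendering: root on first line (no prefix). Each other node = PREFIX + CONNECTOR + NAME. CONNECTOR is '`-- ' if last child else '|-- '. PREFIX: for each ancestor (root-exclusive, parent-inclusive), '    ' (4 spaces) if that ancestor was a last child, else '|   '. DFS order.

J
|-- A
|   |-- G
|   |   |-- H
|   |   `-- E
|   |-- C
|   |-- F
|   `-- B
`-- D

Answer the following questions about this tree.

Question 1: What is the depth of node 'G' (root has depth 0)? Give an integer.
Answer: 2

Derivation:
Path from root to G: J -> A -> G
Depth = number of edges = 2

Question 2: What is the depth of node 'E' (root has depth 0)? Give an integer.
Answer: 3

Derivation:
Path from root to E: J -> A -> G -> E
Depth = number of edges = 3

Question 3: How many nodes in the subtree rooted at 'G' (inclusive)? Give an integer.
Subtree rooted at G contains: E, G, H
Count = 3

Answer: 3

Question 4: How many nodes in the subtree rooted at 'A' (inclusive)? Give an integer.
Subtree rooted at A contains: A, B, C, E, F, G, H
Count = 7

Answer: 7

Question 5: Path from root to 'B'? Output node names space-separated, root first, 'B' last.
Answer: J A B

Derivation:
Walk down from root: J -> A -> B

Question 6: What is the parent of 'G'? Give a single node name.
Answer: A

Derivation:
Scan adjacency: G appears as child of A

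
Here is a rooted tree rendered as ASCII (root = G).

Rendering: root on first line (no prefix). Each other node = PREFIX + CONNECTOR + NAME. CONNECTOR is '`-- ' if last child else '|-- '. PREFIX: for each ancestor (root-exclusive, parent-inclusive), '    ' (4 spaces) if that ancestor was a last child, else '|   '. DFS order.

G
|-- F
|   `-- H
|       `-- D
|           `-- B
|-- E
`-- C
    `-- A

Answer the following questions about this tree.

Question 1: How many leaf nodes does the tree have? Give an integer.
Leaves (nodes with no children): A, B, E

Answer: 3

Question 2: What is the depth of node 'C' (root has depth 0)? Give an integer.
Answer: 1

Derivation:
Path from root to C: G -> C
Depth = number of edges = 1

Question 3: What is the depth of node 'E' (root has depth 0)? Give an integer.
Path from root to E: G -> E
Depth = number of edges = 1

Answer: 1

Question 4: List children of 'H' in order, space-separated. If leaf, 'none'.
Answer: D

Derivation:
Node H's children (from adjacency): D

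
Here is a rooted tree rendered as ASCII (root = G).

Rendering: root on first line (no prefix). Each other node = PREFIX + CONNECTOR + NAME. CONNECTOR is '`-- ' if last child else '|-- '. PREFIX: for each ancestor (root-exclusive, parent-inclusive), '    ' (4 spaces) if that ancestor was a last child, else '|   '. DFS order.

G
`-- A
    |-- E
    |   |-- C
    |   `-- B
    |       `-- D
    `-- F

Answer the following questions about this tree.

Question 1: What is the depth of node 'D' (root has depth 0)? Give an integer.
Path from root to D: G -> A -> E -> B -> D
Depth = number of edges = 4

Answer: 4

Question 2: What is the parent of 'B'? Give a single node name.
Scan adjacency: B appears as child of E

Answer: E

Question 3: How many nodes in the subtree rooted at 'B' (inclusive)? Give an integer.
Subtree rooted at B contains: B, D
Count = 2

Answer: 2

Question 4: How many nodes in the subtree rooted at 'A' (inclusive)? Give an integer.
Answer: 6

Derivation:
Subtree rooted at A contains: A, B, C, D, E, F
Count = 6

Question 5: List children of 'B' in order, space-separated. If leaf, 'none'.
Node B's children (from adjacency): D

Answer: D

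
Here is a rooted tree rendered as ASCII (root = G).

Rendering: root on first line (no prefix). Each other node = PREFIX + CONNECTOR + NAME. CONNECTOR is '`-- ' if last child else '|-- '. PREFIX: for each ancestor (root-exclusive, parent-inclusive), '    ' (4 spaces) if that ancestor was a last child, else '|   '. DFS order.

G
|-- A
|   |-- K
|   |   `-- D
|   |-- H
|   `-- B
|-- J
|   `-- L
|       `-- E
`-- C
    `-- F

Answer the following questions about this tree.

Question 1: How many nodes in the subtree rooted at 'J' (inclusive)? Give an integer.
Answer: 3

Derivation:
Subtree rooted at J contains: E, J, L
Count = 3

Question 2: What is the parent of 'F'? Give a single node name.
Scan adjacency: F appears as child of C

Answer: C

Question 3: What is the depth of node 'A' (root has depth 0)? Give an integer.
Answer: 1

Derivation:
Path from root to A: G -> A
Depth = number of edges = 1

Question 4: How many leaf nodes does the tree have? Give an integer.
Answer: 5

Derivation:
Leaves (nodes with no children): B, D, E, F, H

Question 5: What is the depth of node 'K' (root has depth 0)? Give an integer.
Answer: 2

Derivation:
Path from root to K: G -> A -> K
Depth = number of edges = 2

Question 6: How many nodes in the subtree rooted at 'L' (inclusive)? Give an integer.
Subtree rooted at L contains: E, L
Count = 2

Answer: 2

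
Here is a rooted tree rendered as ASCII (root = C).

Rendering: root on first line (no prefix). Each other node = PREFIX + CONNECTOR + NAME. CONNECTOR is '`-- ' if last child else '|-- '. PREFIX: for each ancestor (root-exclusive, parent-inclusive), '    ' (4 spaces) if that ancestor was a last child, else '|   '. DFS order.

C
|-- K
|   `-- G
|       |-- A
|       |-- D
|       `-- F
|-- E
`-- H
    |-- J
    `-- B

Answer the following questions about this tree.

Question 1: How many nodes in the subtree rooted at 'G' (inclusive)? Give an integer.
Answer: 4

Derivation:
Subtree rooted at G contains: A, D, F, G
Count = 4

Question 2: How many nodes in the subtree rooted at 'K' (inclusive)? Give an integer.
Answer: 5

Derivation:
Subtree rooted at K contains: A, D, F, G, K
Count = 5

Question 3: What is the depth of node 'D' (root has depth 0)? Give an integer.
Path from root to D: C -> K -> G -> D
Depth = number of edges = 3

Answer: 3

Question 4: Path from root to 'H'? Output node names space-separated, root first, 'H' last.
Answer: C H

Derivation:
Walk down from root: C -> H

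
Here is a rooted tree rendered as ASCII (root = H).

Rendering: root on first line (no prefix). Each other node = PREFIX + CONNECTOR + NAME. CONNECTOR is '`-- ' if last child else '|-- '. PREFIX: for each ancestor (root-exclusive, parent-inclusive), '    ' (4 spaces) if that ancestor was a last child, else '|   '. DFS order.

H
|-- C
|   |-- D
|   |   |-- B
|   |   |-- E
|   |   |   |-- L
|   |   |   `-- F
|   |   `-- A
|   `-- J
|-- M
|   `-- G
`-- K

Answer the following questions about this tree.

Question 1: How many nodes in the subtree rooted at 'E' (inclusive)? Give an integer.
Answer: 3

Derivation:
Subtree rooted at E contains: E, F, L
Count = 3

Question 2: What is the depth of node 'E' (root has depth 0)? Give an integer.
Answer: 3

Derivation:
Path from root to E: H -> C -> D -> E
Depth = number of edges = 3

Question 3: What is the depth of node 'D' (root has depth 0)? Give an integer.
Path from root to D: H -> C -> D
Depth = number of edges = 2

Answer: 2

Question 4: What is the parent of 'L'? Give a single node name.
Answer: E

Derivation:
Scan adjacency: L appears as child of E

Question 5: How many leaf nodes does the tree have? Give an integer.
Leaves (nodes with no children): A, B, F, G, J, K, L

Answer: 7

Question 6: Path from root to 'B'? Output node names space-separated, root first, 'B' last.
Walk down from root: H -> C -> D -> B

Answer: H C D B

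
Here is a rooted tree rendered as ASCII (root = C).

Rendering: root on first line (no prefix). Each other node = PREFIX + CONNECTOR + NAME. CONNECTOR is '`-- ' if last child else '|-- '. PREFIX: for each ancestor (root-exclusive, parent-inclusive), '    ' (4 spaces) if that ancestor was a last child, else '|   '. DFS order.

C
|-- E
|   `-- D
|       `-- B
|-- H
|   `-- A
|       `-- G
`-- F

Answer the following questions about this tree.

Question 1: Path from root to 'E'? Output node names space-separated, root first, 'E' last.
Answer: C E

Derivation:
Walk down from root: C -> E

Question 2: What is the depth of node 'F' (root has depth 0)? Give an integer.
Path from root to F: C -> F
Depth = number of edges = 1

Answer: 1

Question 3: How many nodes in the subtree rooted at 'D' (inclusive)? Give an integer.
Answer: 2

Derivation:
Subtree rooted at D contains: B, D
Count = 2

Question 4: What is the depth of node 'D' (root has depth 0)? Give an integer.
Path from root to D: C -> E -> D
Depth = number of edges = 2

Answer: 2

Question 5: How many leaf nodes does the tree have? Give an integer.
Leaves (nodes with no children): B, F, G

Answer: 3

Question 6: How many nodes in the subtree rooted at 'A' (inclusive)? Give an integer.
Subtree rooted at A contains: A, G
Count = 2

Answer: 2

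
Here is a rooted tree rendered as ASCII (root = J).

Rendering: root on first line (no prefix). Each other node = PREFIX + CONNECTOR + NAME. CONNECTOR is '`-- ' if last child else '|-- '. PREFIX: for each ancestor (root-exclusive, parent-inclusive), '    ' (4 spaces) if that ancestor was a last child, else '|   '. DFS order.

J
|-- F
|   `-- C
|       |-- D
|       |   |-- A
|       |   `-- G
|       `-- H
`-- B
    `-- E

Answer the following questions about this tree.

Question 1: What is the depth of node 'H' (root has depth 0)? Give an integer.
Path from root to H: J -> F -> C -> H
Depth = number of edges = 3

Answer: 3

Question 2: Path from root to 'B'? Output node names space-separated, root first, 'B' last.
Answer: J B

Derivation:
Walk down from root: J -> B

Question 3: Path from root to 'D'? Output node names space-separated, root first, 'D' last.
Walk down from root: J -> F -> C -> D

Answer: J F C D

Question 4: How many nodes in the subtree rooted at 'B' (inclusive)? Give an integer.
Answer: 2

Derivation:
Subtree rooted at B contains: B, E
Count = 2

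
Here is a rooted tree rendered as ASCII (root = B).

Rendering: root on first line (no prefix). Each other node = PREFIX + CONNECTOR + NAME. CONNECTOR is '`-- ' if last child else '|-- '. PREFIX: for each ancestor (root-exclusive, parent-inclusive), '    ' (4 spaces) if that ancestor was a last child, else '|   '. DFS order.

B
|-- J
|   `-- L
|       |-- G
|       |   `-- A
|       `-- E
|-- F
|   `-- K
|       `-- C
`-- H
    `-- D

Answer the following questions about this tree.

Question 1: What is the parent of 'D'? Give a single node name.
Answer: H

Derivation:
Scan adjacency: D appears as child of H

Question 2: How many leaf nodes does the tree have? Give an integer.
Answer: 4

Derivation:
Leaves (nodes with no children): A, C, D, E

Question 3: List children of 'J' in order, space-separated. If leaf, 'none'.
Answer: L

Derivation:
Node J's children (from adjacency): L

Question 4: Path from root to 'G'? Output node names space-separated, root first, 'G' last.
Walk down from root: B -> J -> L -> G

Answer: B J L G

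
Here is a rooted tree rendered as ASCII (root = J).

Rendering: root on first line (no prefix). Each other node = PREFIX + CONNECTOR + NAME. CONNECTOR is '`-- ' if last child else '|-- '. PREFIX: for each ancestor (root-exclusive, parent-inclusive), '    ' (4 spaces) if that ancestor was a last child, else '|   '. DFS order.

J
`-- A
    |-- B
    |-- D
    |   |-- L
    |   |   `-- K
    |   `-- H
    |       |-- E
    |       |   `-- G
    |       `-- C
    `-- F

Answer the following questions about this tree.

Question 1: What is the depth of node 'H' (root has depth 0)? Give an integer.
Answer: 3

Derivation:
Path from root to H: J -> A -> D -> H
Depth = number of edges = 3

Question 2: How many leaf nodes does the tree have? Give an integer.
Answer: 5

Derivation:
Leaves (nodes with no children): B, C, F, G, K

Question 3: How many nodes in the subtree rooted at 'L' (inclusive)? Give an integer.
Subtree rooted at L contains: K, L
Count = 2

Answer: 2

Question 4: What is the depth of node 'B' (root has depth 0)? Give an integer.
Answer: 2

Derivation:
Path from root to B: J -> A -> B
Depth = number of edges = 2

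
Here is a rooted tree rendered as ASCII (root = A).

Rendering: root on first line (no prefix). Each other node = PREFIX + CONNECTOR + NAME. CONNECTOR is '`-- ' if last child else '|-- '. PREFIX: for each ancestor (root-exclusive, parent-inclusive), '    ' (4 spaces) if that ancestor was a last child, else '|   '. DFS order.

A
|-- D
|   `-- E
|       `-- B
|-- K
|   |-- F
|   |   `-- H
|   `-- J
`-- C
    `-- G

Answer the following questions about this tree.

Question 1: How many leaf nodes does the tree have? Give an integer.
Answer: 4

Derivation:
Leaves (nodes with no children): B, G, H, J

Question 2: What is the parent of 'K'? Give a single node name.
Answer: A

Derivation:
Scan adjacency: K appears as child of A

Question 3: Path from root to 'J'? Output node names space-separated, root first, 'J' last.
Walk down from root: A -> K -> J

Answer: A K J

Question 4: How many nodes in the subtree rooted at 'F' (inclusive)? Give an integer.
Subtree rooted at F contains: F, H
Count = 2

Answer: 2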